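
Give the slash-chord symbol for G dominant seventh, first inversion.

First inversion of G dominant seventh has the third (B) in the bass. As a slash chord: G7/B.

G7/B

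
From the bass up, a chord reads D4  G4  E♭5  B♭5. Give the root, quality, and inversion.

Eb major seventh, third inversion

The distinct note names are D, G, Eb, Bb. Stacked in thirds they read Eb–G–Bb–D, which is a major seventh chord on Eb.
D is the seventh of Eb major seventh; seventh in the bass means third inversion (figured bass 4/2).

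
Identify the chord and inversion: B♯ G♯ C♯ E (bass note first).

C# minor-major seventh, third inversion

Reducing to letter names: B#, G#, C#, E. These stack in thirds as C#–E–G#–B# — a C# minor-major seventh chord.
With the seventh (B#) in the bass, the chord is in third inversion (figured bass 4/2).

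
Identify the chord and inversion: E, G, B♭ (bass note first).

E diminished, root position

Reducing to letter names: E, G, Bb. These stack in thirds as E–G–Bb — an E diminished triad.
The lowest note is E, the root of the chord, so this is root position (figured bass 5/3).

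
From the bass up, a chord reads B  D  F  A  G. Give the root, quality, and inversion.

G dominant ninth, first inversion

The pitch classes B, D, F, A, G arrange in thirds as G–B–D–F–A: a G dominant ninth chord.
With the third (B) in the bass, the chord is in first inversion.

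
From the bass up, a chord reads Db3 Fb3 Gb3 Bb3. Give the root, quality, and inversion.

The distinct note names are Db, Fb, Gb, Bb. Stacked in thirds they read Gb–Bb–Db–Fb, which is a dominant seventh chord on Gb.
Db is the fifth of Gb dominant seventh; fifth in the bass means second inversion (figured bass 4/3).

Gb dominant seventh, second inversion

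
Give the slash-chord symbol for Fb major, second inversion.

Fb/Cb

Second inversion of Fb major has the fifth (Cb) in the bass. As a slash chord: Fb/Cb.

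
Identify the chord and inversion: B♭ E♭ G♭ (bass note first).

Eb minor, second inversion

The distinct note names are Bb, Eb, Gb. Stacked in thirds they read Eb–Gb–Bb, which is a minor triad on Eb.
With the fifth (Bb) in the bass, the chord is in second inversion (figured bass 6/4).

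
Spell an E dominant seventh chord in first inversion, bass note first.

Spelling E dominant seventh: E–G#–B–D. In first inversion the third is bass, giving G#, B, D, E from the bottom.

G#, B, D, E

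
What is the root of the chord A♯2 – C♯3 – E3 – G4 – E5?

A#

A#, C#, E, G are the tones of an A# diminished seventh chord (A#–C#–E–G), making A# the root.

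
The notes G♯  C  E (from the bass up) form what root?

C

G#, C, E are the tones of a C augmented triad (C–E–G#), making C the root.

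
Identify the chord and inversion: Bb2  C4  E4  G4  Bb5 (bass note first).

C dominant seventh, third inversion

Reducing to letter names: Bb, C, E, G. These stack in thirds as C–E–G–Bb — a C dominant seventh chord.
With the seventh (Bb) in the bass, the chord is in third inversion (figured bass 4/2).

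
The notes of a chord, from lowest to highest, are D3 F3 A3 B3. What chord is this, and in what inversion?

B half-diminished seventh, first inversion

The pitch classes D, F, A, B arrange in thirds as B–D–F–A: a B half-diminished seventh chord.
The lowest note is D, the third of the chord, so this is first inversion (figured bass 6/5).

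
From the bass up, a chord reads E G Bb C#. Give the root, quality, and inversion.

The pitch classes E, G, Bb, C# arrange in thirds as C#–E–G–Bb: a C# diminished seventh chord.
The lowest note is E, the third of the chord, so this is first inversion (figured bass 6/5).

C# diminished seventh, first inversion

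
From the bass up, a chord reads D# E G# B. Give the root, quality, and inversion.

Reducing to letter names: D#, E, G#, B. These stack in thirds as E–G#–B–D# — an E major seventh chord.
With the seventh (D#) in the bass, the chord is in third inversion (figured bass 4/2).

E major seventh, third inversion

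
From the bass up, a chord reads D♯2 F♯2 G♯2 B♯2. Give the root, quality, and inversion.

G# dominant seventh, second inversion

Reducing to letter names: D#, F#, G#, B#. These stack in thirds as G#–B#–D#–F# — a G# dominant seventh chord.
With the fifth (D#) in the bass, the chord is in second inversion (figured bass 4/3).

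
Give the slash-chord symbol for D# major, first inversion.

D#/F##

First inversion of D# major has the third (F##) in the bass. As a slash chord: D#/F##.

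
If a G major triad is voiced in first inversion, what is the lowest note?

B

G major is G–B–D. First inversion places the third in the bass: B.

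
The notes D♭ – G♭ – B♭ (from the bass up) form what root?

Gb

Db, Gb, Bb are the tones of a Gb major triad (Gb–Bb–Db), making Gb the root.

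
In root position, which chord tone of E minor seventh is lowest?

The root of E minor seventh (E–G–B–D) is E; that is the bass in root position.

E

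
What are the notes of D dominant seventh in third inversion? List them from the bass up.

C, D, F#, A

The chord tones are D–F#–A–C. With the seventh (C) lowest for third inversion: C, D, F#, A.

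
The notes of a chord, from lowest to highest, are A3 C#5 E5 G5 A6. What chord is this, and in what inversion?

The distinct note names are A, C#, E, G. Stacked in thirds they read A–C#–E–G, which is a dominant seventh chord on A.
A is the root of A dominant seventh; root in the bass means root position (figured bass 7).

A dominant seventh, root position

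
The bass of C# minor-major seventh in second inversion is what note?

The fifth of C# minor-major seventh (C#–E–G#–B#) is G#; that is the bass in second inversion.

G#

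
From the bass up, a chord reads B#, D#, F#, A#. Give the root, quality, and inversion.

B# half-diminished seventh, root position

Reducing to letter names: B#, D#, F#, A#. These stack in thirds as B#–D#–F#–A# — a B# half-diminished seventh chord.
B# is the root of B# half-diminished seventh; root in the bass means root position (figured bass 7).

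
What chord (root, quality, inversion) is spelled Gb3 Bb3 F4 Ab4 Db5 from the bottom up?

Gb major ninth, root position

The distinct note names are Gb, Bb, F, Ab, Db. Stacked in thirds they read Gb–Bb–Db–F–Ab, which is a major ninth chord on Gb.
With the root (Gb) in the bass, the chord is in root position.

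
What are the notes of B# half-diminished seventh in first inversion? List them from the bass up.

The chord tones are B#–D#–F#–A#. With the third (D#) lowest for first inversion: D#, F#, A#, B#.

D#, F#, A#, B#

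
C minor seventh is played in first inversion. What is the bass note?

The third of C minor seventh (C–Eb–G–Bb) is Eb; that is the bass in first inversion.

Eb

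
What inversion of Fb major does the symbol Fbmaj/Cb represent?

second inversion

Fbmaj/Cb means Fb major with Cb in the bass. Cb is the fifth of Fb major (Fb–Ab–Cb), so this is second inversion.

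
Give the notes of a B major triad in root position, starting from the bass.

Spelling B major: B–D#–F#. In root position the root is bass, giving B, D#, F# from the bottom.

B, D#, F#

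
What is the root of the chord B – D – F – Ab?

The distinct letter names are B, D, F, Ab. Arranged as a stack of thirds they read B–D–F–Ab, so B is the root (a B diminished seventh chord).

B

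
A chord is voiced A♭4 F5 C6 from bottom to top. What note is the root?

Reordering Ab, F, C into stacked thirds gives F–Ab–C; the bottom of that stack, F, is the root.

F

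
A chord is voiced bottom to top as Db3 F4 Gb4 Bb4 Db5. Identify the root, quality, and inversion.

Reducing to letter names: Db, F, Gb, Bb. These stack in thirds as Gb–Bb–Db–F — a Gb major seventh chord.
Db is the fifth of Gb major seventh; fifth in the bass means second inversion (figured bass 4/3).

Gb major seventh, second inversion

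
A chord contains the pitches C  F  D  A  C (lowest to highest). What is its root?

D

Reordering C, F, D, A into stacked thirds gives D–F–A–C; the bottom of that stack, D, is the root.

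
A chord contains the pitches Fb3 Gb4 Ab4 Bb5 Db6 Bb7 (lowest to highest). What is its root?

The distinct letter names are Fb, Gb, Ab, Bb, Db. Arranged as a stack of thirds they read Gb–Bb–Db–Fb–Ab, so Gb is the root (a Gb dominant ninth chord).

Gb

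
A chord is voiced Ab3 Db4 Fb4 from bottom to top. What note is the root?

Db

Ab, Db, Fb are the tones of a Db minor triad (Db–Fb–Ab), making Db the root.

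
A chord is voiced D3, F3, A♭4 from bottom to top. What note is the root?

D

Reordering D, F, Ab into stacked thirds gives D–F–Ab; the bottom of that stack, D, is the root.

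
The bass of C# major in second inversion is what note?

G#

C# major is C#–E#–G#. Second inversion places the fifth in the bass: G#.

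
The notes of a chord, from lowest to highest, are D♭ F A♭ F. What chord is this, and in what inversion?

Db major, root position

The pitch classes Db, F, Ab arrange in thirds as Db–F–Ab: a Db major triad.
The lowest note is Db, the root of the chord, so this is root position (figured bass 5/3).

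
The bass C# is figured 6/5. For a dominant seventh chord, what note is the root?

The figures 6/5 mean the third of the chord is in the bass. If C# is the third of a dominant seventh chord, the root is A (chord tones A–C#–E–G).

A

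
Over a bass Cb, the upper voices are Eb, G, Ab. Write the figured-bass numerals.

The notes Cb, Eb, G, Ab stack in thirds as Ab–Cb–Eb–G — an Ab minor-major seventh chord. The bass Cb is the third, so this is first inversion: figured 6/5.

6/5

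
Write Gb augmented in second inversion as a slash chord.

Gbaug/D

Second inversion of Gb augmented has the fifth (D) in the bass. As a slash chord: Gbaug/D.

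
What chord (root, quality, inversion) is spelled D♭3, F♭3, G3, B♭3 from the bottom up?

The pitch classes Db, Fb, G, Bb arrange in thirds as G–Bb–Db–Fb: a G diminished seventh chord.
The lowest note is Db, the fifth of the chord, so this is second inversion (figured bass 4/3).

G diminished seventh, second inversion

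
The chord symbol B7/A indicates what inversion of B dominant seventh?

third inversion

B7/A means B dominant seventh with A in the bass. A is the seventh of B dominant seventh (B–D#–F#–A), so this is third inversion.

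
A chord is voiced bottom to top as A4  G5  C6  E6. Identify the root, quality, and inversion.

A minor seventh, root position

Reducing to letter names: A, G, C, E. These stack in thirds as A–C–E–G — an A minor seventh chord.
The lowest note is A, the root of the chord, so this is root position (figured bass 7).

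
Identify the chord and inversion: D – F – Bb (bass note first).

Bb major, first inversion

The distinct note names are D, F, Bb. Stacked in thirds they read Bb–D–F, which is a major triad on Bb.
The lowest note is D, the third of the chord, so this is first inversion (figured bass 6).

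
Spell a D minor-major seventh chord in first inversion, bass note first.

F, A, C#, D

D minor-major seventh is D–F–A–C#. First inversion puts the third (F) in the bass, with the remaining tones above: F, A, C#, D.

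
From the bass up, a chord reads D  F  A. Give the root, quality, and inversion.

The pitch classes D, F, A arrange in thirds as D–F–A: a D minor triad.
D is the root of D minor; root in the bass means root position (figured bass 5/3).

D minor, root position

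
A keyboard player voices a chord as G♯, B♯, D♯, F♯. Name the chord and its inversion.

G# dominant seventh, root position

The distinct note names are G#, B#, D#, F#. Stacked in thirds they read G#–B#–D#–F#, which is a dominant seventh chord on G#.
With the root (G#) in the bass, the chord is in root position (figured bass 7).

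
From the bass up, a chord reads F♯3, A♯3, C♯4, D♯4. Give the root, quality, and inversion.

D# minor seventh, first inversion

The distinct note names are F#, A#, C#, D#. Stacked in thirds they read D#–F#–A#–C#, which is a minor seventh chord on D#.
With the third (F#) in the bass, the chord is in first inversion (figured bass 6/5).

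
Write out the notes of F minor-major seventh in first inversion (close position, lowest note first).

The chord tones are F–Ab–C–E. With the third (Ab) lowest for first inversion: Ab, C, E, F.

Ab, C, E, F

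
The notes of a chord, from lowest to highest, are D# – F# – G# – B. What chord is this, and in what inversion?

G# minor seventh, second inversion

The distinct note names are D#, F#, G#, B. Stacked in thirds they read G#–B–D#–F#, which is a minor seventh chord on G#.
With the fifth (D#) in the bass, the chord is in second inversion (figured bass 4/3).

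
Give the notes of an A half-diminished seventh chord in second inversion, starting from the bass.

Eb, G, A, C

Spelling A half-diminished seventh: A–C–Eb–G. In second inversion the fifth is bass, giving Eb, G, A, C from the bottom.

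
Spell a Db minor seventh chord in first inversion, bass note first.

Fb, Ab, Cb, Db

Spelling Db minor seventh: Db–Fb–Ab–Cb. In first inversion the third is bass, giving Fb, Ab, Cb, Db from the bottom.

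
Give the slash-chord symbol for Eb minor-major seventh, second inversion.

Ebm(maj7)/Bb

Second inversion of Eb minor-major seventh has the fifth (Bb) in the bass. As a slash chord: Ebm(maj7)/Bb.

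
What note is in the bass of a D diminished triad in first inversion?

D diminished is D–F–Ab. First inversion places the third in the bass: F.

F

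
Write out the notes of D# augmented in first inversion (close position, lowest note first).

F##, A##, D#

Spelling D# augmented: D#–F##–A##. In first inversion the third is bass, giving F##, A##, D# from the bottom.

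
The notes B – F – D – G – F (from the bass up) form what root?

B, F, D, G are the tones of a G dominant seventh chord (G–B–D–F), making G the root.

G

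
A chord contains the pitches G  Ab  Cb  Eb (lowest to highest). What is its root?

Ab

The distinct letter names are G, Ab, Cb, Eb. Arranged as a stack of thirds they read Ab–Cb–Eb–G, so Ab is the root (an Ab minor-major seventh chord).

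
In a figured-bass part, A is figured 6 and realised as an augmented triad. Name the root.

The figures 6 mean the third of the chord is in the bass. If A is the third of an augmented triad, the root is F (chord tones F–A–C#).

F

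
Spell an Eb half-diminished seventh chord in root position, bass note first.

The chord tones are Eb–Gb–Bbb–Db. With the root (Eb) lowest for root position: Eb, Gb, Bbb, Db.

Eb, Gb, Bbb, Db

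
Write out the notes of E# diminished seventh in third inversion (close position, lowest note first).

Spelling E# diminished seventh: E#–G#–B–D. In third inversion the seventh is bass, giving D, E#, G#, B from the bottom.

D, E#, G#, B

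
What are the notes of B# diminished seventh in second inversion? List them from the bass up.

F#, A, B#, D#

Spelling B# diminished seventh: B#–D#–F#–A. In second inversion the fifth is bass, giving F#, A, B#, D# from the bottom.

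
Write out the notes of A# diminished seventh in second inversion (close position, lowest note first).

E, G, A#, C#

The chord tones are A#–C#–E–G. With the fifth (E) lowest for second inversion: E, G, A#, C#.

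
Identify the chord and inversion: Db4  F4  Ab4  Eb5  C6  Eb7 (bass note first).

Db major ninth, root position

The pitch classes Db, F, Ab, Eb, C arrange in thirds as Db–F–Ab–C–Eb: a Db major ninth chord.
Db is the root of Db major ninth; root in the bass means root position.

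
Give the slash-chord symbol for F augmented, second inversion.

Second inversion of F augmented has the fifth (C#) in the bass. As a slash chord: Faug/C#.

Faug/C#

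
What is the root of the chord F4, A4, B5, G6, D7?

The distinct letter names are F, A, B, G, D. Arranged as a stack of thirds they read G–B–D–F–A, so G is the root (a G dominant ninth chord).

G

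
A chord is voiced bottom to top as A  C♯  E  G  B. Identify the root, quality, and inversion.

The distinct note names are A, C#, E, G, B. Stacked in thirds they read A–C#–E–G–B, which is a dominant ninth chord on A.
The lowest note is A, the root of the chord, so this is root position.

A dominant ninth, root position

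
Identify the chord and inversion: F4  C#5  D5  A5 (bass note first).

D minor-major seventh, first inversion

Reducing to letter names: F, C#, D, A. These stack in thirds as D–F–A–C# — a D minor-major seventh chord.
F is the third of D minor-major seventh; third in the bass means first inversion (figured bass 6/5).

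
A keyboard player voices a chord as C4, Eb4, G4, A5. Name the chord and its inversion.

A half-diminished seventh, first inversion

The distinct note names are C, Eb, G, A. Stacked in thirds they read A–C–Eb–G, which is a half-diminished seventh chord on A.
C is the third of A half-diminished seventh; third in the bass means first inversion (figured bass 6/5).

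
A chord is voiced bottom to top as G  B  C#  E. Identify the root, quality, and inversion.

Reducing to letter names: G, B, C#, E. These stack in thirds as C#–E–G–B — a C# half-diminished seventh chord.
With the fifth (G) in the bass, the chord is in second inversion (figured bass 4/3).

C# half-diminished seventh, second inversion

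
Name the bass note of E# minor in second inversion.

B#

In second inversion the fifth is lowest. For E# minor (E#–G#–B#) that is B#.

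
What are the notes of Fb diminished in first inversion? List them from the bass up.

The chord tones are Fb–Abb–Cbb. With the third (Abb) lowest for first inversion: Abb, Cbb, Fb.

Abb, Cbb, Fb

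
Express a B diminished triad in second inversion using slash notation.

Bdim/F

Second inversion of B diminished has the fifth (F) in the bass. As a slash chord: Bdim/F.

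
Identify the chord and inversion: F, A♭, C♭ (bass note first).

Reducing to letter names: F, Ab, Cb. These stack in thirds as F–Ab–Cb — an F diminished triad.
F is the root of F diminished; root in the bass means root position (figured bass 5/3).

F diminished, root position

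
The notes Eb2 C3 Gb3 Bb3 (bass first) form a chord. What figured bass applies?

The notes Eb, C, Gb, Bb stack in thirds as C–Eb–Gb–Bb — a C half-diminished seventh chord. The bass Eb is the third, so this is first inversion: figured 6/5.

6/5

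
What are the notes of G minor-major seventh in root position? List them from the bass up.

Spelling G minor-major seventh: G–Bb–D–F#. In root position the root is bass, giving G, Bb, D, F# from the bottom.

G, Bb, D, F#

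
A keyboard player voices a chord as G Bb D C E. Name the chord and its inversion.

The distinct note names are G, Bb, D, C, E. Stacked in thirds they read C–E–G–Bb–D, which is a dominant ninth chord on C.
G is the fifth of C dominant ninth; fifth in the bass means second inversion.

C dominant ninth, second inversion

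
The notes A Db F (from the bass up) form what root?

A, Db, F are the tones of a Db augmented triad (Db–F–A), making Db the root.

Db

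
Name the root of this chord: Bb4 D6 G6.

Bb, D, G are the tones of a G minor triad (G–Bb–D), making G the root.

G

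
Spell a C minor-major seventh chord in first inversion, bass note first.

Eb, G, B, C

Spelling C minor-major seventh: C–Eb–G–B. In first inversion the third is bass, giving Eb, G, B, C from the bottom.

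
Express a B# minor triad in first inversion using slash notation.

B#m/D#

First inversion of B# minor has the third (D#) in the bass. As a slash chord: B#m/D#.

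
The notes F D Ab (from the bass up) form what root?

D

Reordering F, D, Ab into stacked thirds gives D–F–Ab; the bottom of that stack, D, is the root.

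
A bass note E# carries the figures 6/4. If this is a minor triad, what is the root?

A#

The figures 6/4 mean the fifth of the chord is in the bass. If E# is the fifth of a minor triad, the root is A# (chord tones A#–C#–E#).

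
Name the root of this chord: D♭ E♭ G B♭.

The distinct letter names are Db, Eb, G, Bb. Arranged as a stack of thirds they read Eb–G–Bb–Db, so Eb is the root (an Eb dominant seventh chord).

Eb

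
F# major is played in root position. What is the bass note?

F#

The root of F# major (F#–A#–C#) is F#; that is the bass in root position.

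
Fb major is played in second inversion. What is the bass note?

Cb

Fb major is Fb–Ab–Cb. Second inversion places the fifth in the bass: Cb.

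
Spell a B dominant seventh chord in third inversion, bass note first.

A, B, D#, F#

The chord tones are B–D#–F#–A. With the seventh (A) lowest for third inversion: A, B, D#, F#.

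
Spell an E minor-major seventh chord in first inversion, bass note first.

G, B, D#, E

E minor-major seventh is E–G–B–D#. First inversion puts the third (G) in the bass, with the remaining tones above: G, B, D#, E.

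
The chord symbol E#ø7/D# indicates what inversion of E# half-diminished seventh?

E#ø7/D# means E# half-diminished seventh with D# in the bass. D# is the seventh of E# half-diminished seventh (E#–G#–B–D#), so this is third inversion.

third inversion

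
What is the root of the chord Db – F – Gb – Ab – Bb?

Db, F, Gb, Ab, Bb are the tones of a Gb major ninth chord (Gb–Bb–Db–F–Ab), making Gb the root.

Gb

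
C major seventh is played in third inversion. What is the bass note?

B

C major seventh is C–E–G–B. Third inversion places the seventh in the bass: B.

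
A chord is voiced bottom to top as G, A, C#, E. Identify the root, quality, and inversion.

The distinct note names are G, A, C#, E. Stacked in thirds they read A–C#–E–G, which is a dominant seventh chord on A.
G is the seventh of A dominant seventh; seventh in the bass means third inversion (figured bass 4/2).

A dominant seventh, third inversion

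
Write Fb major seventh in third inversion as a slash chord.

Third inversion of Fb major seventh has the seventh (Eb) in the bass. As a slash chord: Fbmaj7/Eb.

Fbmaj7/Eb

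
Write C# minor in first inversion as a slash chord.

C#m/E

First inversion of C# minor has the third (E) in the bass. As a slash chord: C#m/E.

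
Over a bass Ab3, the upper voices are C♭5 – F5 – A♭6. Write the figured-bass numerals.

6

The notes Ab, Cb, F stack in thirds as F–Ab–Cb — an F diminished triad. The bass Ab is the third, so this is first inversion: figured 6.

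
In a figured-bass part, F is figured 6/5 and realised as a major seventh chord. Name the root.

The figures 6/5 mean the third of the chord is in the bass. If F is the third of a major seventh chord, the root is Db (chord tones Db–F–Ab–C).

Db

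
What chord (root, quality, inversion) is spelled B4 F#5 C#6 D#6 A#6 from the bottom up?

The distinct note names are B, F#, C#, D#, A#. Stacked in thirds they read B–D#–F#–A#–C#, which is a major ninth chord on B.
The lowest note is B, the root of the chord, so this is root position.

B major ninth, root position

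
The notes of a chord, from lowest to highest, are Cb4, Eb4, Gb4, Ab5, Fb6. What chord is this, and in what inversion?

The pitch classes Cb, Eb, Gb, Ab, Fb arrange in thirds as Fb–Ab–Cb–Eb–Gb: an Fb major ninth chord.
The lowest note is Cb, the fifth of the chord, so this is second inversion.

Fb major ninth, second inversion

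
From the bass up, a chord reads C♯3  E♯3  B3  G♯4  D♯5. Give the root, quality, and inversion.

The distinct note names are C#, E#, B, G#, D#. Stacked in thirds they read C#–E#–G#–B–D#, which is a dominant ninth chord on C#.
C# is the root of C# dominant ninth; root in the bass means root position.

C# dominant ninth, root position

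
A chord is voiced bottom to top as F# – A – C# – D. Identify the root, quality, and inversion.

Reducing to letter names: F#, A, C#, D. These stack in thirds as D–F#–A–C# — a D major seventh chord.
With the third (F#) in the bass, the chord is in first inversion (figured bass 6/5).

D major seventh, first inversion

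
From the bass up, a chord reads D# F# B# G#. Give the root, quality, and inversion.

The distinct note names are D#, F#, B#, G#. Stacked in thirds they read G#–B#–D#–F#, which is a dominant seventh chord on G#.
The lowest note is D#, the fifth of the chord, so this is second inversion (figured bass 4/3).

G# dominant seventh, second inversion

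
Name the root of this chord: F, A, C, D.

Reordering F, A, C, D into stacked thirds gives D–F–A–C; the bottom of that stack, D, is the root.

D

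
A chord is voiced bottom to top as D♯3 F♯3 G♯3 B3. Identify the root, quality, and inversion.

The distinct note names are D#, F#, G#, B. Stacked in thirds they read G#–B–D#–F#, which is a minor seventh chord on G#.
The lowest note is D#, the fifth of the chord, so this is second inversion (figured bass 4/3).

G# minor seventh, second inversion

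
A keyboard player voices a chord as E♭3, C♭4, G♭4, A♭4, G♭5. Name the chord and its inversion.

The distinct note names are Eb, Cb, Gb, Ab. Stacked in thirds they read Ab–Cb–Eb–Gb, which is a minor seventh chord on Ab.
The lowest note is Eb, the fifth of the chord, so this is second inversion (figured bass 4/3).

Ab minor seventh, second inversion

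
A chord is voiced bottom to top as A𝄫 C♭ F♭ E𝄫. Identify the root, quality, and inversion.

Reducing to letter names: Abb, Cb, Fb, Ebb. These stack in thirds as Fb–Abb–Cb–Ebb — an Fb minor seventh chord.
The lowest note is Abb, the third of the chord, so this is first inversion (figured bass 6/5).

Fb minor seventh, first inversion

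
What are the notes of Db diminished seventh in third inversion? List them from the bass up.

Spelling Db diminished seventh: Db–Fb–Abb–Cbb. In third inversion the seventh is bass, giving Cbb, Db, Fb, Abb from the bottom.

Cbb, Db, Fb, Abb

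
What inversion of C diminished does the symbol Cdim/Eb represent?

Cdim/Eb means C diminished with Eb in the bass. Eb is the third of C diminished (C–Eb–Gb), so this is first inversion.

first inversion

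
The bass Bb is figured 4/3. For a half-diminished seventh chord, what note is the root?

E

The figures 4/3 mean the fifth of the chord is in the bass. If Bb is the fifth of a half-diminished seventh chord, the root is E (chord tones E–G–Bb–D).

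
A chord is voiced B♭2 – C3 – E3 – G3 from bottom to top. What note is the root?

C

Reordering Bb, C, E, G into stacked thirds gives C–E–G–Bb; the bottom of that stack, C, is the root.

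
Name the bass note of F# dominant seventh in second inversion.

F# dominant seventh is F#–A#–C#–E. Second inversion places the fifth in the bass: C#.

C#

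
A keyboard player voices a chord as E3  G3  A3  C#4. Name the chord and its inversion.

A dominant seventh, second inversion

The distinct note names are E, G, A, C#. Stacked in thirds they read A–C#–E–G, which is a dominant seventh chord on A.
The lowest note is E, the fifth of the chord, so this is second inversion (figured bass 4/3).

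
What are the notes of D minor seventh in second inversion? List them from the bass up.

A, C, D, F

The chord tones are D–F–A–C. With the fifth (A) lowest for second inversion: A, C, D, F.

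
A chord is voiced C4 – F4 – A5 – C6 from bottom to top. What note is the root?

The distinct letter names are C, F, A. Arranged as a stack of thirds they read F–A–C, so F is the root (an F major triad).

F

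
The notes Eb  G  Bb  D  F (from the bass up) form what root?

Eb

The distinct letter names are Eb, G, Bb, D, F. Arranged as a stack of thirds they read Eb–G–Bb–D–F, so Eb is the root (an Eb major ninth chord).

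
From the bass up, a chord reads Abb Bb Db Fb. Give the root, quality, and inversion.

Reducing to letter names: Abb, Bb, Db, Fb. These stack in thirds as Bb–Db–Fb–Abb — a Bb diminished seventh chord.
With the seventh (Abb) in the bass, the chord is in third inversion (figured bass 4/2).

Bb diminished seventh, third inversion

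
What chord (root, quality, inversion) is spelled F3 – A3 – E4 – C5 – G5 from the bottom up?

F major ninth, root position

The pitch classes F, A, E, C, G arrange in thirds as F–A–C–E–G: an F major ninth chord.
With the root (F) in the bass, the chord is in root position.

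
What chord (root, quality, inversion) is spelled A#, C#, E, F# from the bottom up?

Reducing to letter names: A#, C#, E, F#. These stack in thirds as F#–A#–C#–E — an F# dominant seventh chord.
With the third (A#) in the bass, the chord is in first inversion (figured bass 6/5).

F# dominant seventh, first inversion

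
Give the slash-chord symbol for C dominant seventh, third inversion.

C7/Bb

Third inversion of C dominant seventh has the seventh (Bb) in the bass. As a slash chord: C7/Bb.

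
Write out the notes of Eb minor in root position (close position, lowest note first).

Eb minor is Eb–Gb–Bb. Root position puts the root (Eb) in the bass, with the remaining tones above: Eb, Gb, Bb.

Eb, Gb, Bb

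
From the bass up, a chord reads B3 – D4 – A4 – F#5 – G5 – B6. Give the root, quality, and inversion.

G major ninth, first inversion

The pitch classes B, D, A, F#, G arrange in thirds as G–B–D–F#–A: a G major ninth chord.
With the third (B) in the bass, the chord is in first inversion.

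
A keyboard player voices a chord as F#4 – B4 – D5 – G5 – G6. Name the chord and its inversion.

G major seventh, third inversion

The distinct note names are F#, B, D, G. Stacked in thirds they read G–B–D–F#, which is a major seventh chord on G.
With the seventh (F#) in the bass, the chord is in third inversion (figured bass 4/2).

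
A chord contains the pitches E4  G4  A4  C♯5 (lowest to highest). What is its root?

A

The distinct letter names are E, G, A, C#. Arranged as a stack of thirds they read A–C#–E–G, so A is the root (an A dominant seventh chord).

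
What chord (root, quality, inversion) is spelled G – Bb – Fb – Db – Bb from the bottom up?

The pitch classes G, Bb, Fb, Db arrange in thirds as G–Bb–Db–Fb: a G diminished seventh chord.
With the root (G) in the bass, the chord is in root position (figured bass 7).

G diminished seventh, root position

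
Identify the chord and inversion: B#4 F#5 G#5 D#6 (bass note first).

G# dominant seventh, first inversion

Reducing to letter names: B#, F#, G#, D#. These stack in thirds as G#–B#–D#–F# — a G# dominant seventh chord.
B# is the third of G# dominant seventh; third in the bass means first inversion (figured bass 6/5).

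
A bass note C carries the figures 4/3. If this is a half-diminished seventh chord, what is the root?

The figures 4/3 mean the fifth of the chord is in the bass. If C is the fifth of a half-diminished seventh chord, the root is F# (chord tones F#–A–C–E).

F#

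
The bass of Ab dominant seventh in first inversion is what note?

Ab dominant seventh is Ab–C–Eb–Gb. First inversion places the third in the bass: C.

C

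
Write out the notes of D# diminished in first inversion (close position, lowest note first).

F#, A, D#

The chord tones are D#–F#–A. With the third (F#) lowest for first inversion: F#, A, D#.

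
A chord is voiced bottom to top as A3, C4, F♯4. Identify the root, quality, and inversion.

F# diminished, first inversion

Reducing to letter names: A, C, F#. These stack in thirds as F#–A–C — an F# diminished triad.
With the third (A) in the bass, the chord is in first inversion (figured bass 6).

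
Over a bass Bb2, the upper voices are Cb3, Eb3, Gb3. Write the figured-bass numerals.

4/2

The notes Bb, Cb, Eb, Gb stack in thirds as Cb–Eb–Gb–Bb — a Cb major seventh chord. The bass Bb is the seventh, so this is third inversion: figured 4/2.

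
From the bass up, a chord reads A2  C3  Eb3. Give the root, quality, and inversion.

The pitch classes A, C, Eb arrange in thirds as A–C–Eb: an A diminished triad.
A is the root of A diminished; root in the bass means root position (figured bass 5/3).

A diminished, root position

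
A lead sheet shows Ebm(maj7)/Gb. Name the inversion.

first inversion

Ebm(maj7)/Gb means Eb minor-major seventh with Gb in the bass. Gb is the third of Eb minor-major seventh (Eb–Gb–Bb–D), so this is first inversion.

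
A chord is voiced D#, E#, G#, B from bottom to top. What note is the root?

E#

D#, E#, G#, B are the tones of an E# half-diminished seventh chord (E#–G#–B–D#), making E# the root.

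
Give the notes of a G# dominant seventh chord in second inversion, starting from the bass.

D#, F#, G#, B#

Spelling G# dominant seventh: G#–B#–D#–F#. In second inversion the fifth is bass, giving D#, F#, G#, B# from the bottom.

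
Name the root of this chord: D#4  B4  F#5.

B

D#, B, F# are the tones of a B major triad (B–D#–F#), making B the root.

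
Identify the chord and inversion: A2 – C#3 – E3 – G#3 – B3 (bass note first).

The pitch classes A, C#, E, G#, B arrange in thirds as A–C#–E–G#–B: an A major ninth chord.
A is the root of A major ninth; root in the bass means root position.

A major ninth, root position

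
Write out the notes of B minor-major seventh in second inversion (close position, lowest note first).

The chord tones are B–D–F#–A#. With the fifth (F#) lowest for second inversion: F#, A#, B, D.

F#, A#, B, D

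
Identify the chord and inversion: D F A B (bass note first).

B half-diminished seventh, first inversion

The distinct note names are D, F, A, B. Stacked in thirds they read B–D–F–A, which is a half-diminished seventh chord on B.
D is the third of B half-diminished seventh; third in the bass means first inversion (figured bass 6/5).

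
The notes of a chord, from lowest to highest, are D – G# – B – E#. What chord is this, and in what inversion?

The distinct note names are D, G#, B, E#. Stacked in thirds they read E#–G#–B–D, which is a diminished seventh chord on E#.
The lowest note is D, the seventh of the chord, so this is third inversion (figured bass 4/2).

E# diminished seventh, third inversion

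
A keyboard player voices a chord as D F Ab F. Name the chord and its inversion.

The pitch classes D, F, Ab arrange in thirds as D–F–Ab: a D diminished triad.
With the root (D) in the bass, the chord is in root position (figured bass 5/3).

D diminished, root position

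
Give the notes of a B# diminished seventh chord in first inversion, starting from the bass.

B# diminished seventh is B#–D#–F#–A. First inversion puts the third (D#) in the bass, with the remaining tones above: D#, F#, A, B#.

D#, F#, A, B#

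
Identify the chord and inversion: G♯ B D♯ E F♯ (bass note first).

The pitch classes G#, B, D#, E, F# arrange in thirds as E–G#–B–D#–F#: an E major ninth chord.
The lowest note is G#, the third of the chord, so this is first inversion.

E major ninth, first inversion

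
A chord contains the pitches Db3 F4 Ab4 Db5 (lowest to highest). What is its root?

Db, F, Ab are the tones of a Db major triad (Db–F–Ab), making Db the root.

Db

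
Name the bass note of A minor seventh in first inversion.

The third of A minor seventh (A–C–E–G) is C; that is the bass in first inversion.

C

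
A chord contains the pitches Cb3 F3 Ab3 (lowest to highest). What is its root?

F

Cb, F, Ab are the tones of an F diminished triad (F–Ab–Cb), making F the root.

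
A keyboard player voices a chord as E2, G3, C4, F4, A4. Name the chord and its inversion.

F major ninth, third inversion

The distinct note names are E, G, C, F, A. Stacked in thirds they read F–A–C–E–G, which is a major ninth chord on F.
The lowest note is E, the seventh of the chord, so this is third inversion.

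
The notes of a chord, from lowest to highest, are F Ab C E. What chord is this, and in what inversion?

F minor-major seventh, root position

The distinct note names are F, Ab, C, E. Stacked in thirds they read F–Ab–C–E, which is a minor-major seventh chord on F.
With the root (F) in the bass, the chord is in root position (figured bass 7).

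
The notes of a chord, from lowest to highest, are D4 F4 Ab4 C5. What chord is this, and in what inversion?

D half-diminished seventh, root position

The distinct note names are D, F, Ab, C. Stacked in thirds they read D–F–Ab–C, which is a half-diminished seventh chord on D.
D is the root of D half-diminished seventh; root in the bass means root position (figured bass 7).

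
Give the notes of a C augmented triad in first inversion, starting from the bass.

E, G#, C

The chord tones are C–E–G#. With the third (E) lowest for first inversion: E, G#, C.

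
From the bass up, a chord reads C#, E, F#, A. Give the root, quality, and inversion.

Reducing to letter names: C#, E, F#, A. These stack in thirds as F#–A–C#–E — an F# minor seventh chord.
The lowest note is C#, the fifth of the chord, so this is second inversion (figured bass 4/3).

F# minor seventh, second inversion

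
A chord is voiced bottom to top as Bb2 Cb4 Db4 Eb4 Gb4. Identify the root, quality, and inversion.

The pitch classes Bb, Cb, Db, Eb, Gb arrange in thirds as Cb–Eb–Gb–Bb–Db: a Cb major ninth chord.
The lowest note is Bb, the seventh of the chord, so this is third inversion.

Cb major ninth, third inversion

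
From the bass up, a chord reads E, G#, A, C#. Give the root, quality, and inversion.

A major seventh, second inversion

The distinct note names are E, G#, A, C#. Stacked in thirds they read A–C#–E–G#, which is a major seventh chord on A.
E is the fifth of A major seventh; fifth in the bass means second inversion (figured bass 4/3).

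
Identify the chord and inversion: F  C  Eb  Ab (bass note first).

Reducing to letter names: F, C, Eb, Ab. These stack in thirds as F–Ab–C–Eb — an F minor seventh chord.
F is the root of F minor seventh; root in the bass means root position (figured bass 7).

F minor seventh, root position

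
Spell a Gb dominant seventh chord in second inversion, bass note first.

Db, Fb, Gb, Bb

Gb dominant seventh is Gb–Bb–Db–Fb. Second inversion puts the fifth (Db) in the bass, with the remaining tones above: Db, Fb, Gb, Bb.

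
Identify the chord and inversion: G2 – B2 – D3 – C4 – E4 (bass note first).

The pitch classes G, B, D, C, E arrange in thirds as C–E–G–B–D: a C major ninth chord.
G is the fifth of C major ninth; fifth in the bass means second inversion.

C major ninth, second inversion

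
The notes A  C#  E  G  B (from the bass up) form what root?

The distinct letter names are A, C#, E, G, B. Arranged as a stack of thirds they read A–C#–E–G–B, so A is the root (an A dominant ninth chord).

A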